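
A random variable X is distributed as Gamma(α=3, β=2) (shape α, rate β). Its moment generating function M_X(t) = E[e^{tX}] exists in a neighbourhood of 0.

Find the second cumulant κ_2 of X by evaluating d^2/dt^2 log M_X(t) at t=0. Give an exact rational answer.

κ_2 = K′′(0) = 3/4

M_X(t) = 8/(2 - t)^3
K_X(t) = log M_X(t) = -3*log(2 - t) + 3*log(2)
K′(t) = -3/(t - 2)
K′′(t) = 3/(t^2 - 4*t + 4)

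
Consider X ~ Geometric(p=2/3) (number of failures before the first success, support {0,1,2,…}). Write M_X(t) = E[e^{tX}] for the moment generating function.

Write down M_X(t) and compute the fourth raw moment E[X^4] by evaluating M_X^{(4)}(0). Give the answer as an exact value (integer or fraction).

E[X^4] = D^4[M](0) = 10

M_X(t) = 2/(3*(1 - e^(t)/3))
D^4[M](t) = (-2*e^(4*t) - 66*e^(3*t) - 198*e^(2*t) - 54*e^(t))/(e^(5*t) - 15*e^(4*t) + 90*e^(3*t) - 270*e^(2*t) + 405*e^(t) - 243)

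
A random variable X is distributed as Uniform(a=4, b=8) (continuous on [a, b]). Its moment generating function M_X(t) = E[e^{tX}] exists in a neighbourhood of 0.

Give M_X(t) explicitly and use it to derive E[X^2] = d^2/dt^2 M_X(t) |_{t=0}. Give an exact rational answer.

M_X(t) = (e^(8*t) - e^(4*t))/(4*t)
M′(t) = (8*t*e^(8*t) - 4*t*e^(4*t) - e^(8*t) + e^(4*t))/(4*t^2)
M′′(t) = (32*t^2*e^(8*t) - 8*t^2*e^(4*t) - 8*t*e^(8*t) + 4*t*e^(4*t) + e^(8*t) - e^(4*t))/(2*t^3)

E[X^2] = M′′(0) = 112/3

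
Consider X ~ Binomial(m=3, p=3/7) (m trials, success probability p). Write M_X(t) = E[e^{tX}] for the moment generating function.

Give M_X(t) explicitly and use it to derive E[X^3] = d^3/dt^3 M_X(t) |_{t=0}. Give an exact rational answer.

E[X^3] = M^(3)(0) = 1737/343

M_X(t) = (3*e^(t)/7 + 4/7)^3
M^(3)(t) = 729*e^(3*t)/343 + 864*e^(2*t)/343 + 144*e^(t)/343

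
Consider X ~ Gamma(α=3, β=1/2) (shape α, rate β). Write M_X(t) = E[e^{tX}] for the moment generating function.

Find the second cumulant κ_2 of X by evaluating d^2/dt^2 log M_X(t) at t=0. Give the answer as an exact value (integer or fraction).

M_X(t) = 1/(8*(1/2 - t)^3)
K_X(t) = log M_X(t) = -3*log(1/2 - t) - 3*log(2)
K^(2)(t) = 12/(4*t^2 - 4*t + 1)

κ_2 = K^(2)(0) = 12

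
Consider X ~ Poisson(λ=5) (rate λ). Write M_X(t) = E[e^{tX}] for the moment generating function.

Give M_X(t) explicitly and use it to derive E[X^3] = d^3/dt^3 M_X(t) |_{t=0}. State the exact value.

E[X^3] = M′′′(0) = 205

M_X(t) = e^(5*e^(t) - 5)
M′(t) = 5*e^(-5)*e^(t)*e^(5*e^(t))
M′′(t) = (25*e^(2*t)*e^(5*e^(t)) + 5*e^(t)*e^(5*e^(t)))*e^(-5)
M′′′(t) = (125*e^(3*t)*e^(5*e^(t)) + 75*e^(2*t)*e^(5*e^(t)) + 5*e^(t)*e^(5*e^(t)))*e^(-5)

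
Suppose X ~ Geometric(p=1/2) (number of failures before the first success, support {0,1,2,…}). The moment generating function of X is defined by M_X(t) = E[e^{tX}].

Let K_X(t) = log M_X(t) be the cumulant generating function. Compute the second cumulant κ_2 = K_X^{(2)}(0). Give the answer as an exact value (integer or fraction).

M_X(t) = 1/(2*(1 - e^(t)/2))
K_X(t) = log M_X(t) = -log(1 - e^(t)/2) - log(2)
D^2[K](t) = 2*e^(t)/(e^(2*t) - 4*e^(t) + 4)

κ_2 = D^2[K](0) = 2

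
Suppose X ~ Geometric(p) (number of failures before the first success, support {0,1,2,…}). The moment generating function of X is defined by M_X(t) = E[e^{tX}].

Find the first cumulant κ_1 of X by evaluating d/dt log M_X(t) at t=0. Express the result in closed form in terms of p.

κ_1 = dK/dt |_{t=0} = (1 - p)/p

M_X(t) = p/(-(1 - p)*e^(t) + 1)
K_X(t) = log M_X(t) = log(p) - log(-(1 - p)*e^(t) + 1)
dK/dt = (-p*e^(t) + e^(t))/(p*e^(t) - e^(t) + 1)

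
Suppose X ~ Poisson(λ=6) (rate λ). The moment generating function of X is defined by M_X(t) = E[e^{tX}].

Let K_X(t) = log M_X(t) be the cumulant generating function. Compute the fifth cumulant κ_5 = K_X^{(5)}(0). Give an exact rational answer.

κ_5 = K′′′′′(0) = 6

M_X(t) = e^(6*e^(t) - 6)
K_X(t) = log M_X(t) = 6*e^(t) - 6
K′(t) = 6*e^(t)
K′′(t) = 6*e^(t)
K′′′(t) = 6*e^(t)
K′′′′(t) = 6*e^(t)
K′′′′′(t) = 6*e^(t)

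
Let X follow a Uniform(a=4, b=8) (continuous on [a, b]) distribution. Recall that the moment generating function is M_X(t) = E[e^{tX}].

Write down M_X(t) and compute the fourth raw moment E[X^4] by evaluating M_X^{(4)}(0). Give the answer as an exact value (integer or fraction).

M_X(t) = (e^(8*t) - e^(4*t))/(4*t)
dM/dt = (8*t*e^(8*t) - 4*t*e^(4*t) - e^(8*t) + e^(4*t))/(4*t^2)
d^2M/dt^2 = (32*t^2*e^(8*t) - 8*t^2*e^(4*t) - 8*t*e^(8*t) + 4*t*e^(4*t) + e^(8*t) - e^(4*t))/(2*t^3)
d^3M/dt^3 = (256*t^3*e^(8*t) - 32*t^3*e^(4*t) - 96*t^2*e^(8*t) + 24*t^2*e^(4*t) + 24*t*e^(8*t) - 12*t*e^(4*t) - 3*e^(8*t) + 3*e^(4*t))/(2*t^4)

E[X^4] = d^4M/dt^4 |_{t=0} = 7936/5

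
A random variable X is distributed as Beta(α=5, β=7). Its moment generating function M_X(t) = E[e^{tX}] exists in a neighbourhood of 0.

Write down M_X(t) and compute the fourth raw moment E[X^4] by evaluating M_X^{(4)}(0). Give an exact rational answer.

M_X(t) = ₁F₁(5; 12; t)
M^(4)(t) = 2*₁F₁(9; 16; t)/39

E[X^4] = M^(4)(0) = 2/39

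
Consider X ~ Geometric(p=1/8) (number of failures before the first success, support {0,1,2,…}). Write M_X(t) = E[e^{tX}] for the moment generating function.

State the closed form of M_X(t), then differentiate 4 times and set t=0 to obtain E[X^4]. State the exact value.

E[X^4] = M^(4)(0) = 70665

M_X(t) = 1/(8*(1 - 7*e^(t)/8))
M^(4)(t) = (-2401*e^(4*t) - 30184*e^(3*t) - 34496*e^(2*t) - 3584*e^(t))/(16807*e^(5*t) - 96040*e^(4*t) + 219520*e^(3*t) - 250880*e^(2*t) + 143360*e^(t) - 32768)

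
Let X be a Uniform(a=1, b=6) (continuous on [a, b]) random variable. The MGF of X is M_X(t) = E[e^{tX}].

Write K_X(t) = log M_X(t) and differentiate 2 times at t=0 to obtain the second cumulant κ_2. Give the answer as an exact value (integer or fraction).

M_X(t) = (e^(6*t) - e^(t))/(5*t)
K_X(t) = log M_X(t) = -log(t) + log(e^(6*t) - e^(t)) - log(5)
K′(t) = (6*t*e^(5*t) - t - e^(5*t) + 1)/(t*e^(5*t) - t)
K′′(t) = (-25*t^2*e^(5*t) + e^(10*t) - 2*e^(5*t) + 1)/(t^2*e^(10*t) - 2*t^2*e^(5*t) + t^2)

κ_2 = K′′(0) = 25/12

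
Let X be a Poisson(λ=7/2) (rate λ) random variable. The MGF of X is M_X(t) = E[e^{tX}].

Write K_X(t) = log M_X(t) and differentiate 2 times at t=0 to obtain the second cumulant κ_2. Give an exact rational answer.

M_X(t) = e^(7*e^(t)/2 - 7/2)
K_X(t) = log M_X(t) = 7*e^(t)/2 - 7/2
D^2[K](t) = 7*e^(t)/2

κ_2 = D^2[K](0) = 7/2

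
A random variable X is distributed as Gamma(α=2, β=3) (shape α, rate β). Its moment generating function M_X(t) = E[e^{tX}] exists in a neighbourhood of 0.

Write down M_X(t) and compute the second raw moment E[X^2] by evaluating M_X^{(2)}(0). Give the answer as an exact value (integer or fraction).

M_X(t) = 9/(3 - t)^2
M^(2)(t) = 54/(t^4 - 12*t^3 + 54*t^2 - 108*t + 81)

E[X^2] = M^(2)(0) = 2/3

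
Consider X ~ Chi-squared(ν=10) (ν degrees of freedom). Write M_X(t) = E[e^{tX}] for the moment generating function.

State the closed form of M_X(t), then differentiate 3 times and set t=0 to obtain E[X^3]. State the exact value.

M_X(t) = (1 - 2*t)^(-5)
D^3[M](t) = 1680/(256*t^8 - 1024*t^7 + 1792*t^6 - 1792*t^5 + 1120*t^4 - 448*t^3 + 112*t^2 - 16*t + 1)

E[X^3] = D^3[M](0) = 1680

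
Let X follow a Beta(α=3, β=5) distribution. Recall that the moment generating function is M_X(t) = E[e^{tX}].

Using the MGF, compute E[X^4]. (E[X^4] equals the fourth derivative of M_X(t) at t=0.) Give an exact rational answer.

E[X^4] = D^4[M](0) = 1/22

M_X(t) = ₁F₁(3; 8; t)
D^4[M](t) = ₁F₁(7; 12; t)/22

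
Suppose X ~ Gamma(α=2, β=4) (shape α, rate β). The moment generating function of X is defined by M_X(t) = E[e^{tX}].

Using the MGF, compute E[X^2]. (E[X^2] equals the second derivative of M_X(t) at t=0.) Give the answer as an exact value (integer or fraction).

E[X^2] = D^2[M](0) = 3/8

M_X(t) = 16/(4 - t)^2
D^2[M](t) = 96/(t^4 - 16*t^3 + 96*t^2 - 256*t + 256)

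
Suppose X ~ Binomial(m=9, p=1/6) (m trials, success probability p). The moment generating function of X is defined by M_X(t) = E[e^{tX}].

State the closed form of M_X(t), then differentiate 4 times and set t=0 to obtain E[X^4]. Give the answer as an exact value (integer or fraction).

M_X(t) = (e^(t)/6 + 5/6)^9

E[X^4] = M^(4)(0) = 191/6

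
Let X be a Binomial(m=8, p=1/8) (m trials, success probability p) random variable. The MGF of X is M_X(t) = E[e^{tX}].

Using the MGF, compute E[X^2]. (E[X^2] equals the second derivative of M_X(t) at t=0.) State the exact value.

M_X(t) = (e^(t)/8 + 7/8)^8

E[X^2] = d^2M/dt^2 |_{t=0} = 15/8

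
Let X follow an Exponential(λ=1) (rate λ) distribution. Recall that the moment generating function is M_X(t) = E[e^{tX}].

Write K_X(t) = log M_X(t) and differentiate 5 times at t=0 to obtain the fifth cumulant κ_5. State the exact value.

κ_5 = K^(5)(0) = 24

M_X(t) = 1/(1 - t)
K_X(t) = log M_X(t) = -log(1 - t)
K^(5)(t) = -24/(t^5 - 5*t^4 + 10*t^3 - 10*t^2 + 5*t - 1)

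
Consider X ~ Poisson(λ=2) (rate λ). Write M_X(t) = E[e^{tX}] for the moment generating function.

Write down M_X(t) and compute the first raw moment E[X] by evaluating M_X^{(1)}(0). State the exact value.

E[X] = M^(1)(0) = 2

M_X(t) = e^(2*e^(t) - 2)
M^(1)(t) = 2*e^(-2)*e^(t)*e^(2*e^(t))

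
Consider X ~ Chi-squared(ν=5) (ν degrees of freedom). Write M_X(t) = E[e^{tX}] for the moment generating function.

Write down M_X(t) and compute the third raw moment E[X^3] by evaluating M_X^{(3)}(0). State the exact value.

E[X^3] = M^(3)(0) = 315

M_X(t) = (1 - 2*t)^(-5/2)
M^(3)(t) = -315/(32*t^5*√(1 - 2*t) - 80*t^4*√(1 - 2*t) + 80*t^3*√(1 - 2*t) - 40*t^2*√(1 - 2*t) + 10*t*√(1 - 2*t) - √(1 - 2*t))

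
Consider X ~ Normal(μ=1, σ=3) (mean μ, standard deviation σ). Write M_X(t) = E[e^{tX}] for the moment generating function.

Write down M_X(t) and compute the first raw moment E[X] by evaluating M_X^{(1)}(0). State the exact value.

M_X(t) = e^(9*t^2/2 + t)
D[M](t) = 9*t*e^(t)*e^(9*t^2/2) + e^(t)*e^(9*t^2/2)

E[X] = D[M](0) = 1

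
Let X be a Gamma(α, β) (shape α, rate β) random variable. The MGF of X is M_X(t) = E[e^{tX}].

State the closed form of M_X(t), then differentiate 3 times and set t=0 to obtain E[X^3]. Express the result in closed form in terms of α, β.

E[X^3] = D^3[M](0) = α*(α^2 + 3*α + 2)/β^3

M_X(t) = (β/(β - t))^α
D^3[M](t) = (-α^3*β^α*(1/(β - t))^α - 3*α^2*β^α*(1/(β - t))^α - 2*α*β^α*(1/(β - t))^α)/(-β^3 + 3*β^2*t - 3*β*t^2 + t^3)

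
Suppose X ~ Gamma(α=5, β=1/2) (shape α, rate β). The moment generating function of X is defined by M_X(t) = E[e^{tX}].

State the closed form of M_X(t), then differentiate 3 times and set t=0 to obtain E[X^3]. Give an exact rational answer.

M_X(t) = 1/(32*(1/2 - t)^5)
D^3[M](t) = 1680/(256*t^8 - 1024*t^7 + 1792*t^6 - 1792*t^5 + 1120*t^4 - 448*t^3 + 112*t^2 - 16*t + 1)

E[X^3] = D^3[M](0) = 1680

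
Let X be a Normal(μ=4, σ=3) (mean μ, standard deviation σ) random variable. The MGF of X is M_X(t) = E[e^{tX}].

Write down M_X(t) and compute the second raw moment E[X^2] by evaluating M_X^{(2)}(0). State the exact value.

E[X^2] = M^(2)(0) = 25

M_X(t) = e^(9*t^2/2 + 4*t)
M^(2)(t) = 81*t^2*e^(4*t)*e^(9*t^2/2) + 72*t*e^(4*t)*e^(9*t^2/2) + 25*e^(4*t)*e^(9*t^2/2)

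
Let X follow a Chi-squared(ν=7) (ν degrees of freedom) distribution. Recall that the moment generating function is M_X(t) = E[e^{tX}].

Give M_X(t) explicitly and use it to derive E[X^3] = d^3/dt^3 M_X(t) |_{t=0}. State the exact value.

E[X^3] = M^(3)(0) = 693

M_X(t) = (1 - 2*t)^(-7/2)
M^(3)(t) = 693/(64*t^6*√(1 - 2*t) - 192*t^5*√(1 - 2*t) + 240*t^4*√(1 - 2*t) - 160*t^3*√(1 - 2*t) + 60*t^2*√(1 - 2*t) - 12*t*√(1 - 2*t) + √(1 - 2*t))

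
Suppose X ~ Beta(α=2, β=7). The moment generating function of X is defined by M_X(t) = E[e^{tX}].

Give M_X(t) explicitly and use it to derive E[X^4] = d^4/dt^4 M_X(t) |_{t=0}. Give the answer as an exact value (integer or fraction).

E[X^4] = D^4[M](0) = 1/99

M_X(t) = ₁F₁(2; 9; t)
D^4[M](t) = ₁F₁(6; 13; t)/99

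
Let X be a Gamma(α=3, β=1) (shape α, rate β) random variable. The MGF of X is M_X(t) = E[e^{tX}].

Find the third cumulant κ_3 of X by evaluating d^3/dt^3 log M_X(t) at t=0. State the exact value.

M_X(t) = (1 - t)^(-3)
K_X(t) = log M_X(t) = -3*log(1 - t)
D^3[K](t) = -6/(t^3 - 3*t^2 + 3*t - 1)

κ_3 = D^3[K](0) = 6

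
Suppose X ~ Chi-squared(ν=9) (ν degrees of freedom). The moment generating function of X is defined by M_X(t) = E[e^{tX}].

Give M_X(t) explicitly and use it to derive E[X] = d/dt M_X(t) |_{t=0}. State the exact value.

E[X] = M′(0) = 9

M_X(t) = (1 - 2*t)^(-9/2)
M′(t) = -9/(32*t^5*√(1 - 2*t) - 80*t^4*√(1 - 2*t) + 80*t^3*√(1 - 2*t) - 40*t^2*√(1 - 2*t) + 10*t*√(1 - 2*t) - √(1 - 2*t))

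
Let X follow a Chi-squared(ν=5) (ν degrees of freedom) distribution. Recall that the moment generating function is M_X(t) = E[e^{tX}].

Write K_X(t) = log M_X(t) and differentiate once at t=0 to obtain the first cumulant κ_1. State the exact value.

κ_1 = K^(1)(0) = 5

M_X(t) = (1 - 2*t)^(-5/2)
K_X(t) = log M_X(t) = -5*log(1 - 2*t)/2
K^(1)(t) = -5/(2*t - 1)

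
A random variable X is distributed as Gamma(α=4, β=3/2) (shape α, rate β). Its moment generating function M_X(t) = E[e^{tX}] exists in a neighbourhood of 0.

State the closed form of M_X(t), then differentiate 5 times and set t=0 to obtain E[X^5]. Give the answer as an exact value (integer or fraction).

M_X(t) = 81/(16*(3/2 - t)^4)
D^5[M](t) = -17418240/(512*t^9 - 6912*t^8 + 41472*t^7 - 145152*t^6 + 326592*t^5 - 489888*t^4 + 489888*t^3 - 314928*t^2 + 118098*t - 19683)

E[X^5] = D^5[M](0) = 71680/81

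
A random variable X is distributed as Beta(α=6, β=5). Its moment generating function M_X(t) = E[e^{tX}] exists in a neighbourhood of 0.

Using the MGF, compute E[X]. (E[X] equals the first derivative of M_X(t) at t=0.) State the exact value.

M_X(t) = ₁F₁(6; 11; t)
D[M](t) = 6*₁F₁(7; 12; t)/11

E[X] = D[M](0) = 6/11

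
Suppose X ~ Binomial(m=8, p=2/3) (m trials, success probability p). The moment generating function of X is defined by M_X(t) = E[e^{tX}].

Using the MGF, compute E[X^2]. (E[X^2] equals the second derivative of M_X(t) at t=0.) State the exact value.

E[X^2] = M′′(0) = 272/9

M_X(t) = (2*e^(t)/3 + 1/3)^8
M′(t) = 2048*e^(8*t)/6561 + 7168*e^(7*t)/6561 + 3584*e^(6*t)/2187 + 8960*e^(5*t)/6561 + 4480*e^(4*t)/6561 + 448*e^(3*t)/2187 + 224*e^(2*t)/6561 + 16*e^(t)/6561
M′′(t) = 16384*e^(8*t)/6561 + 50176*e^(7*t)/6561 + 7168*e^(6*t)/729 + 44800*e^(5*t)/6561 + 17920*e^(4*t)/6561 + 448*e^(3*t)/729 + 448*e^(2*t)/6561 + 16*e^(t)/6561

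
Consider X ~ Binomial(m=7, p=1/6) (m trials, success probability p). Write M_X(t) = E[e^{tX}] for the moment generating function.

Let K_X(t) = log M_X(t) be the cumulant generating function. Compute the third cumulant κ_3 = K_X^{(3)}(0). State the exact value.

κ_3 = K′′′(0) = 35/54

M_X(t) = (e^(t)/6 + 5/6)^7
K_X(t) = log M_X(t) = 7*log(e^(t)/6 + 5/6)
K′(t) = 7*e^(t)/(e^(t) + 5)
K′′(t) = 35*e^(t)/(e^(2*t) + 10*e^(t) + 25)
K′′′(t) = (-35*e^(2*t) + 175*e^(t))/(e^(3*t) + 15*e^(2*t) + 75*e^(t) + 125)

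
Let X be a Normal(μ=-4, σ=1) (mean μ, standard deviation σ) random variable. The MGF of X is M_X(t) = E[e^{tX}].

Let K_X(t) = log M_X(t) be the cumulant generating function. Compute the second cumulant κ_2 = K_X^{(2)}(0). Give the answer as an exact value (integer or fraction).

M_X(t) = e^(t^2/2 - 4*t)
K_X(t) = log M_X(t) = t^2/2 - 4*t
D^2[K](t) = 1

κ_2 = D^2[K](0) = 1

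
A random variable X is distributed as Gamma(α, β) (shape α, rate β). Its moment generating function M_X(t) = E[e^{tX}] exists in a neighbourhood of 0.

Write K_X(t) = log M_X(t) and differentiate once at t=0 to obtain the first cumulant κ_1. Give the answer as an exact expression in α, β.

M_X(t) = (β/(β - t))^α
K_X(t) = log M_X(t) = α*(log(β) - log(β - t))
K^(1)(t) = -α/(-β + t)

κ_1 = K^(1)(0) = α/β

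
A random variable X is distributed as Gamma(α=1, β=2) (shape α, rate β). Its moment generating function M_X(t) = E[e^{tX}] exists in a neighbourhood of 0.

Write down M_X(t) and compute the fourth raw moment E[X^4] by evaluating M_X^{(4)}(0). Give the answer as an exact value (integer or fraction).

M_X(t) = 2/(2 - t)
M′(t) = 2/(t^2 - 4*t + 4)
M′′(t) = -4/(t^3 - 6*t^2 + 12*t - 8)
M′′′(t) = 12/(t^4 - 8*t^3 + 24*t^2 - 32*t + 16)
M′′′′(t) = -48/(t^5 - 10*t^4 + 40*t^3 - 80*t^2 + 80*t - 32)

E[X^4] = M′′′′(0) = 3/2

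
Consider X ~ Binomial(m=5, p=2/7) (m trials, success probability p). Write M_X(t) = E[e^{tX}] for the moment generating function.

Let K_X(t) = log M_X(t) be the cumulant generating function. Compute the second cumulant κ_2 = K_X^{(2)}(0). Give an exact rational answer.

κ_2 = d^2K/dt^2 |_{t=0} = 50/49

M_X(t) = (2*e^(t)/7 + 5/7)^5
K_X(t) = log M_X(t) = 5*log(2*e^(t)/7 + 5/7)
dK/dt = 10*e^(t)/(2*e^(t) + 5)
d^2K/dt^2 = 50*e^(t)/(4*e^(2*t) + 20*e^(t) + 25)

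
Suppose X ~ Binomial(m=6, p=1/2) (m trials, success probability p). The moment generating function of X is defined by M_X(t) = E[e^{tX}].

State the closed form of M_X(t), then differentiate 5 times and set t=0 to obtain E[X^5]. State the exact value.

E[X^5] = D^5[M](0) = 738

M_X(t) = (e^(t)/2 + 1/2)^6
D^5[M](t) = 243*e^(6*t)/2 + 9375*e^(5*t)/32 + 240*e^(4*t) + 1215*e^(3*t)/16 + 15*e^(2*t)/2 + 3*e^(t)/32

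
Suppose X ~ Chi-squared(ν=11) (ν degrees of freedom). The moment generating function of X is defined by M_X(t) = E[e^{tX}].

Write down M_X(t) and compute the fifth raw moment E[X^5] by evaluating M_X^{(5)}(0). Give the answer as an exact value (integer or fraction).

M_X(t) = (1 - 2*t)^(-11/2)
dM/dt = 11/(64*t^6*√(1 - 2*t) - 192*t^5*√(1 - 2*t) + 240*t^4*√(1 - 2*t) - 160*t^3*√(1 - 2*t) + 60*t^2*√(1 - 2*t) - 12*t*√(1 - 2*t) + √(1 - 2*t))
d^2M/dt^2 = -143/(128*t^7*√(1 - 2*t) - 448*t^6*√(1 - 2*t) + 672*t^5*√(1 - 2*t) - 560*t^4*√(1 - 2*t) + 280*t^3*√(1 - 2*t) - 84*t^2*√(1 - 2*t) + 14*t*√(1 - 2*t) - √(1 - 2*t))

E[X^5] = d^5M/dt^5 |_{t=0} = 692835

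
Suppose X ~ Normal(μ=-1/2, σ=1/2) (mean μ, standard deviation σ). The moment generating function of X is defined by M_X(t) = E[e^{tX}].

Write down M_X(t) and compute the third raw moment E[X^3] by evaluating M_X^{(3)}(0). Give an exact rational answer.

M_X(t) = e^(t^2/8 - t/2)
M′(t) = t*e^(-t/2)*e^(t^2/8)/4 - e^(-t/2)*e^(t^2/8)/2
M′′(t) = (t^2*e^(t^2/8) - 4*t*e^(t^2/8) + 8*e^(t^2/8))*e^(-t/2)/16
M′′′(t) = (t^3*e^(t^2/8) - 6*t^2*e^(t^2/8) + 24*t*e^(t^2/8) - 32*e^(t^2/8))*e^(-t/2)/64

E[X^3] = M′′′(0) = -1/2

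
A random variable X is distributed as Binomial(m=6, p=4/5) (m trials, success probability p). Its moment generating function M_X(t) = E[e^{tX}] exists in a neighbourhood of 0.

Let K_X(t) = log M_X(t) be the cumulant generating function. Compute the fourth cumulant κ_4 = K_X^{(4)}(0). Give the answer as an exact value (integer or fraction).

κ_4 = D^4[K](0) = 24/625

M_X(t) = (4*e^(t)/5 + 1/5)^6
K_X(t) = log M_X(t) = 6*log(4*e^(t)/5 + 1/5)
D^4[K](t) = (384*e^(3*t) - 384*e^(2*t) + 24*e^(t))/(256*e^(4*t) + 256*e^(3*t) + 96*e^(2*t) + 16*e^(t) + 1)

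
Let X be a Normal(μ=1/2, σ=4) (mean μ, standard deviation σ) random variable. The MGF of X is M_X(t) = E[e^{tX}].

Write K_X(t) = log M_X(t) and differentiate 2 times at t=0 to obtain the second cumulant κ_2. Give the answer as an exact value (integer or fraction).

M_X(t) = e^(8*t^2 + t/2)
K_X(t) = log M_X(t) = 8*t^2 + t/2
D^2[K](t) = 16

κ_2 = D^2[K](0) = 16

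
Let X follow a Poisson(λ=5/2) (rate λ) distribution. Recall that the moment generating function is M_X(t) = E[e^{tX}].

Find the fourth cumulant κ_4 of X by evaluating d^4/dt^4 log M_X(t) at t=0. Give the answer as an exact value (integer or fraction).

M_X(t) = e^(5*e^(t)/2 - 5/2)
K_X(t) = log M_X(t) = 5*e^(t)/2 - 5/2
K′(t) = 5*e^(t)/2
K′′(t) = 5*e^(t)/2
K′′′(t) = 5*e^(t)/2
K′′′′(t) = 5*e^(t)/2

κ_4 = K′′′′(0) = 5/2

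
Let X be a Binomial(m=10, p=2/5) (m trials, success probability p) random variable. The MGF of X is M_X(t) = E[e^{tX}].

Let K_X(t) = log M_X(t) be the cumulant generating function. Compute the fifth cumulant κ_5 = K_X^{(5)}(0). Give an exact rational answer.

κ_5 = K′′′′′(0) = -564/625

M_X(t) = (2*e^(t)/5 + 3/5)^10
K_X(t) = log M_X(t) = 10*log(2*e^(t)/5 + 3/5)
K′(t) = 20*e^(t)/(2*e^(t) + 3)
K′′(t) = 60*e^(t)/(4*e^(2*t) + 12*e^(t) + 9)
K′′′(t) = (-120*e^(2*t) + 180*e^(t))/(8*e^(3*t) + 36*e^(2*t) + 54*e^(t) + 27)
K′′′′(t) = (240*e^(3*t) - 1440*e^(2*t) + 540*e^(t))/(16*e^(4*t) + 96*e^(3*t) + 216*e^(2*t) + 216*e^(t) + 81)
K′′′′′(t) = (-480*e^(4*t) + 7920*e^(3*t) - 11880*e^(2*t) + 1620*e^(t))/(32*e^(5*t) + 240*e^(4*t) + 720*e^(3*t) + 1080*e^(2*t) + 810*e^(t) + 243)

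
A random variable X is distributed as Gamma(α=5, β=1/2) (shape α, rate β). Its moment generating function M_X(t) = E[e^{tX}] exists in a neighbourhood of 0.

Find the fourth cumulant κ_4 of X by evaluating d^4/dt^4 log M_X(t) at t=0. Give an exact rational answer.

κ_4 = D^4[K](0) = 480

M_X(t) = 1/(32*(1/2 - t)^5)
K_X(t) = log M_X(t) = -5*log(1/2 - t) - 5*log(2)
D^4[K](t) = 480/(16*t^4 - 32*t^3 + 24*t^2 - 8*t + 1)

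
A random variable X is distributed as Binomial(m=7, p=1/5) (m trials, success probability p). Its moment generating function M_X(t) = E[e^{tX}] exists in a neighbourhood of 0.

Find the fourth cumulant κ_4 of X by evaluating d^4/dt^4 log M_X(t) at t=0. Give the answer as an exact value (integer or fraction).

κ_4 = d^4K/dt^4 |_{t=0} = 28/625

M_X(t) = (e^(t)/5 + 4/5)^7
K_X(t) = log M_X(t) = 7*log(e^(t)/5 + 4/5)
dK/dt = 7*e^(t)/(e^(t) + 4)
d^2K/dt^2 = 28*e^(t)/(e^(2*t) + 8*e^(t) + 16)
d^3K/dt^3 = (-28*e^(2*t) + 112*e^(t))/(e^(3*t) + 12*e^(2*t) + 48*e^(t) + 64)
d^4K/dt^4 = (28*e^(3*t) - 448*e^(2*t) + 448*e^(t))/(e^(4*t) + 16*e^(3*t) + 96*e^(2*t) + 256*e^(t) + 256)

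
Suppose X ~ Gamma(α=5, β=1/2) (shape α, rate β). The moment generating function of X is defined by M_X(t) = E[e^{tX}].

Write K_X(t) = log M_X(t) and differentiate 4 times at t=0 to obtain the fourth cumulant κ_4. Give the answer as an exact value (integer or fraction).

M_X(t) = 1/(32*(1/2 - t)^5)
K_X(t) = log M_X(t) = -5*log(1/2 - t) - 5*log(2)
K′(t) = -10/(2*t - 1)
K′′(t) = 20/(4*t^2 - 4*t + 1)
K′′′(t) = -80/(8*t^3 - 12*t^2 + 6*t - 1)
K′′′′(t) = 480/(16*t^4 - 32*t^3 + 24*t^2 - 8*t + 1)

κ_4 = K′′′′(0) = 480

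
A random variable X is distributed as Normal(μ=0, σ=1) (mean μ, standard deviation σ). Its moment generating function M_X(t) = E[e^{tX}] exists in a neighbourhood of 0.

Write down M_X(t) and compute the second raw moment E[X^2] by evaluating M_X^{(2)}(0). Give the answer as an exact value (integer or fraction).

E[X^2] = M′′(0) = 1

M_X(t) = e^(t^2/2)
M′(t) = t*e^(t^2/2)
M′′(t) = t^2*e^(t^2/2) + e^(t^2/2)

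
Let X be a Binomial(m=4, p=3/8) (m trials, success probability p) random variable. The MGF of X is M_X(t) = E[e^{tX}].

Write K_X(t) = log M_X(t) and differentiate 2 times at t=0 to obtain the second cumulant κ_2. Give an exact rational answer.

M_X(t) = (3*e^(t)/8 + 5/8)^4
K_X(t) = log M_X(t) = 4*log(3*e^(t)/8 + 5/8)
K′(t) = 12*e^(t)/(3*e^(t) + 5)
K′′(t) = 60*e^(t)/(9*e^(2*t) + 30*e^(t) + 25)

κ_2 = K′′(0) = 15/16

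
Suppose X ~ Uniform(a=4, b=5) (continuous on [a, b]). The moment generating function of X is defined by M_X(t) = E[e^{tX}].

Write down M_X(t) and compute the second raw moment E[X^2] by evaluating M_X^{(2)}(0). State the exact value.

E[X^2] = M^(2)(0) = 61/3

M_X(t) = (e^(5*t) - e^(4*t))/t
M^(2)(t) = (25*t^2*e^(5*t) - 16*t^2*e^(4*t) - 10*t*e^(5*t) + 8*t*e^(4*t) + 2*e^(5*t) - 2*e^(4*t))/t^3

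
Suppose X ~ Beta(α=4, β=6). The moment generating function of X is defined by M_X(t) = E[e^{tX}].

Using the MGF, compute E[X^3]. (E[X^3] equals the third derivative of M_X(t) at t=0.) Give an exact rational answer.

E[X^3] = M′′′(0) = 1/11

M_X(t) = ₁F₁(4; 10; t)
M′(t) = 2*₁F₁(5; 11; t)/5
M′′(t) = 2*₁F₁(6; 12; t)/11
M′′′(t) = ₁F₁(7; 13; t)/11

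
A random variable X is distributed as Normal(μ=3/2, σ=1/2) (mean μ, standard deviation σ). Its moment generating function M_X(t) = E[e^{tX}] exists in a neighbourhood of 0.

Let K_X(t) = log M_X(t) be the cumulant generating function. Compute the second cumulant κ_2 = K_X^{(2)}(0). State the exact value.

κ_2 = K^(2)(0) = 1/4

M_X(t) = e^(t^2/8 + 3*t/2)
K_X(t) = log M_X(t) = t^2/8 + 3*t/2
K^(2)(t) = 1/4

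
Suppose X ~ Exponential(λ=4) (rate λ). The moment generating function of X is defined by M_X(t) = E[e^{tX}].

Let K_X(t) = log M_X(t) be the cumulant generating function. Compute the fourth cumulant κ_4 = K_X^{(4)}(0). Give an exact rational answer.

κ_4 = K^(4)(0) = 3/128

M_X(t) = 4/(4 - t)
K_X(t) = log M_X(t) = -log(4 - t) + 2*log(2)
K^(4)(t) = 6/(t^4 - 16*t^3 + 96*t^2 - 256*t + 256)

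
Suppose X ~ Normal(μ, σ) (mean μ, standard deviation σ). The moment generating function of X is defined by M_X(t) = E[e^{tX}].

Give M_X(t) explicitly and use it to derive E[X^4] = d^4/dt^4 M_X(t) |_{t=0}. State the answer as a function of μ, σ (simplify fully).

E[X^4] = D^4[M](0) = μ^4 + 6*μ^2*σ^2 + 3*σ^4

M_X(t) = e^(μ*t + σ^2*t^2/2)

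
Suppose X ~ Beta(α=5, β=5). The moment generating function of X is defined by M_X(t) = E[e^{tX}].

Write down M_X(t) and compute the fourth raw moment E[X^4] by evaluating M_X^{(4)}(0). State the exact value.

M_X(t) = ₁F₁(5; 10; t)
D^4[M](t) = 14*₁F₁(9; 14; t)/143

E[X^4] = D^4[M](0) = 14/143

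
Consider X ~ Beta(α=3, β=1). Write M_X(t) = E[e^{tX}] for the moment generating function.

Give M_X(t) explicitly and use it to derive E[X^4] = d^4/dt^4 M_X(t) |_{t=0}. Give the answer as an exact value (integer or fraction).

E[X^4] = M′′′′(0) = 3/7

M_X(t) = ₁F₁(3; 4; t)
M′(t) = 3*₁F₁(4; 5; t)/4
M′′(t) = 3*₁F₁(5; 6; t)/5
M′′′(t) = ₁F₁(6; 7; t)/2
M′′′′(t) = 3*₁F₁(7; 8; t)/7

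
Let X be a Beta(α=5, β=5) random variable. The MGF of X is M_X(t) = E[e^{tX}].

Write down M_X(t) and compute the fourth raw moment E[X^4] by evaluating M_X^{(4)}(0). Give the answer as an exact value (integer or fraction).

M_X(t) = ₁F₁(5; 10; t)
M^(4)(t) = 14*₁F₁(9; 14; t)/143

E[X^4] = M^(4)(0) = 14/143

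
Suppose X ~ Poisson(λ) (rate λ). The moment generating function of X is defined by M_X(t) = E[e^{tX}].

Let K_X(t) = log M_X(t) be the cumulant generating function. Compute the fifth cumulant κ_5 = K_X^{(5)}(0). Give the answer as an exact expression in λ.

M_X(t) = e^(λ*(e^(t) - 1))
K_X(t) = log M_X(t) = λ*(e^(t) - 1)
dK/dt = λ*e^(t)
d^2K/dt^2 = λ*e^(t)
d^3K/dt^3 = λ*e^(t)
d^4K/dt^4 = λ*e^(t)
d^5K/dt^5 = λ*e^(t)

κ_5 = d^5K/dt^5 |_{t=0} = λ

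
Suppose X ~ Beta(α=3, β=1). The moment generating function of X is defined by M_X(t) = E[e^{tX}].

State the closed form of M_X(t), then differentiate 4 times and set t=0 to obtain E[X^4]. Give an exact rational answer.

E[X^4] = M^(4)(0) = 3/7

M_X(t) = ₁F₁(3; 4; t)
M^(4)(t) = 3*₁F₁(7; 8; t)/7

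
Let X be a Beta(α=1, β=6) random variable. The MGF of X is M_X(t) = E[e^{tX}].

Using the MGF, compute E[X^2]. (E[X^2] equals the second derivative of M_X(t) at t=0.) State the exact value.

E[X^2] = M^(2)(0) = 1/28

M_X(t) = ₁F₁(1; 7; t)
M^(2)(t) = ₁F₁(3; 9; t)/28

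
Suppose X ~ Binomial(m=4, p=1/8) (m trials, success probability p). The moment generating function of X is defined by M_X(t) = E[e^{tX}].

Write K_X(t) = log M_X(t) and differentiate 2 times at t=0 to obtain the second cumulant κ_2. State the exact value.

M_X(t) = (e^(t)/8 + 7/8)^4
K_X(t) = log M_X(t) = 4*log(e^(t)/8 + 7/8)
K′(t) = 4*e^(t)/(e^(t) + 7)
K′′(t) = 28*e^(t)/(e^(2*t) + 14*e^(t) + 49)

κ_2 = K′′(0) = 7/16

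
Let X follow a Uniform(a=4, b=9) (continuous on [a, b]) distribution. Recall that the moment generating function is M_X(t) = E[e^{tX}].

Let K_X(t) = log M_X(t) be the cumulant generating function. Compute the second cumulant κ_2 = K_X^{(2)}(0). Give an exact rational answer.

M_X(t) = (e^(9*t) - e^(4*t))/(5*t)
K_X(t) = log M_X(t) = -log(t) + log(e^(9*t) - e^(4*t)) - log(5)
K^(2)(t) = (-25*t^2*e^(5*t) + e^(10*t) - 2*e^(5*t) + 1)/(t^2*e^(10*t) - 2*t^2*e^(5*t) + t^2)

κ_2 = K^(2)(0) = 25/12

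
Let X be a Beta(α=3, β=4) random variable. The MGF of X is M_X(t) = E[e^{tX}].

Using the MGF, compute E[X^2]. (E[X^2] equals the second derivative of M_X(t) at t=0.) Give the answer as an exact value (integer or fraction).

M_X(t) = ₁F₁(3; 7; t)
M^(2)(t) = 3*₁F₁(5; 9; t)/14

E[X^2] = M^(2)(0) = 3/14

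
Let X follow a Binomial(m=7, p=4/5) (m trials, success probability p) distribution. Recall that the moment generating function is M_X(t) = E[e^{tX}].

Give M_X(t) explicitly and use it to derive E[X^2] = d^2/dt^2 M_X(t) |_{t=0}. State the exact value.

E[X^2] = d^2M/dt^2 |_{t=0} = 812/25

M_X(t) = (4*e^(t)/5 + 1/5)^7
dM/dt = 114688*e^(7*t)/78125 + 172032*e^(6*t)/78125 + 21504*e^(5*t)/15625 + 7168*e^(4*t)/15625 + 1344*e^(3*t)/15625 + 672*e^(2*t)/78125 + 28*e^(t)/78125
d^2M/dt^2 = 802816*e^(7*t)/78125 + 1032192*e^(6*t)/78125 + 21504*e^(5*t)/3125 + 28672*e^(4*t)/15625 + 4032*e^(3*t)/15625 + 1344*e^(2*t)/78125 + 28*e^(t)/78125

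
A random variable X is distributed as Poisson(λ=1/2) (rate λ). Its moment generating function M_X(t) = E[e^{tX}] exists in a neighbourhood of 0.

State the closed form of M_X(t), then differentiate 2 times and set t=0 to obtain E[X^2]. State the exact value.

M_X(t) = e^(e^(t)/2 - 1/2)
D^2[M](t) = (e^(2*t)*e^(e^(t)/2) + 2*e^(t)*e^(e^(t)/2))*e^(-1/2)/4

E[X^2] = D^2[M](0) = 3/4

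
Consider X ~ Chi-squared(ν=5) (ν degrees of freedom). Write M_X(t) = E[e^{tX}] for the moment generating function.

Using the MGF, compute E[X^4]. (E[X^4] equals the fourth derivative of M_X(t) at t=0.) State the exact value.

M_X(t) = (1 - 2*t)^(-5/2)
dM/dt = -5/(8*t^3*√(1 - 2*t) - 12*t^2*√(1 - 2*t) + 6*t*√(1 - 2*t) - √(1 - 2*t))
d^2M/dt^2 = 35/(16*t^4*√(1 - 2*t) - 32*t^3*√(1 - 2*t) + 24*t^2*√(1 - 2*t) - 8*t*√(1 - 2*t) + √(1 - 2*t))
d^3M/dt^3 = -315/(32*t^5*√(1 - 2*t) - 80*t^4*√(1 - 2*t) + 80*t^3*√(1 - 2*t) - 40*t^2*√(1 - 2*t) + 10*t*√(1 - 2*t) - √(1 - 2*t))
d^4M/dt^4 = 3465/(64*t^6*√(1 - 2*t) - 192*t^5*√(1 - 2*t) + 240*t^4*√(1 - 2*t) - 160*t^3*√(1 - 2*t) + 60*t^2*√(1 - 2*t) - 12*t*√(1 - 2*t) + √(1 - 2*t))

E[X^4] = d^4M/dt^4 |_{t=0} = 3465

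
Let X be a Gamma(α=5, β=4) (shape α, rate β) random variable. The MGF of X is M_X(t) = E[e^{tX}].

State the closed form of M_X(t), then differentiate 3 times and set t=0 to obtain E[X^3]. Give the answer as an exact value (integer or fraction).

M_X(t) = 1024/(4 - t)^5
D^3[M](t) = 215040/(t^8 - 32*t^7 + 448*t^6 - 3584*t^5 + 17920*t^4 - 57344*t^3 + 114688*t^2 - 131072*t + 65536)

E[X^3] = D^3[M](0) = 105/32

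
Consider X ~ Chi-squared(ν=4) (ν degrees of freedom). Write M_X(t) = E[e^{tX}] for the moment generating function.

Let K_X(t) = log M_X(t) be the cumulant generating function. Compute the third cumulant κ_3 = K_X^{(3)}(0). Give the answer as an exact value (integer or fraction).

M_X(t) = (1 - 2*t)^(-2)
K_X(t) = log M_X(t) = -2*log(1 - 2*t)
K′(t) = -4/(2*t - 1)
K′′(t) = 8/(4*t^2 - 4*t + 1)
K′′′(t) = -32/(8*t^3 - 12*t^2 + 6*t - 1)

κ_3 = K′′′(0) = 32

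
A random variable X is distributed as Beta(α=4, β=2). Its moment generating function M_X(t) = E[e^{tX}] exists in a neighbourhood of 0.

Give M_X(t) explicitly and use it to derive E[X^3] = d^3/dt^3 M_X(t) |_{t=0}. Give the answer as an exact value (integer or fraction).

M_X(t) = ₁F₁(4; 6; t)
M^(3)(t) = 5*₁F₁(7; 9; t)/14

E[X^3] = M^(3)(0) = 5/14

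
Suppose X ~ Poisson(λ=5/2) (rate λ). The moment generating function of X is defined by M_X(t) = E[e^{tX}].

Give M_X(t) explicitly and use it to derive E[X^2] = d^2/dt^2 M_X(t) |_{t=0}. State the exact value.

M_X(t) = e^(5*e^(t)/2 - 5/2)
M^(2)(t) = (25*e^(2*t)*e^(5*e^(t)/2) + 10*e^(t)*e^(5*e^(t)/2))*e^(-5/2)/4

E[X^2] = M^(2)(0) = 35/4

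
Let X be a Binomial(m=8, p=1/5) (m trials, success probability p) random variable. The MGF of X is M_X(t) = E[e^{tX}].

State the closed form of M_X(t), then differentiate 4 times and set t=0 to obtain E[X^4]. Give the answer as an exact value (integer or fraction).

E[X^4] = D^4[M](0) = 4512/125

M_X(t) = (e^(t)/5 + 4/5)^8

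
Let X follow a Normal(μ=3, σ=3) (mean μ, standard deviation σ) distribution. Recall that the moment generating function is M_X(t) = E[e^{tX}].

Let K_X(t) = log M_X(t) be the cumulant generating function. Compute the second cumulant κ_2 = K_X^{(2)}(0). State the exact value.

M_X(t) = e^(9*t^2/2 + 3*t)
K_X(t) = log M_X(t) = 9*t^2/2 + 3*t
K′(t) = 9*t + 3
K′′(t) = 9

κ_2 = K′′(0) = 9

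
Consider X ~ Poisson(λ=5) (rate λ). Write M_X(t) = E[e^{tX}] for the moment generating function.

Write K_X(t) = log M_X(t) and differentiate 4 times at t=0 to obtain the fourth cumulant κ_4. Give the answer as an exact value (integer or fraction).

M_X(t) = e^(5*e^(t) - 5)
K_X(t) = log M_X(t) = 5*e^(t) - 5
dK/dt = 5*e^(t)
d^2K/dt^2 = 5*e^(t)
d^3K/dt^3 = 5*e^(t)
d^4K/dt^4 = 5*e^(t)

κ_4 = d^4K/dt^4 |_{t=0} = 5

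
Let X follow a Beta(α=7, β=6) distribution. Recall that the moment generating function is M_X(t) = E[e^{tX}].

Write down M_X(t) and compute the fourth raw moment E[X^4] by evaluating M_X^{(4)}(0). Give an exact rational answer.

M_X(t) = ₁F₁(7; 13; t)
M′(t) = 7*₁F₁(8; 14; t)/13
M′′(t) = 4*₁F₁(9; 15; t)/13
M′′′(t) = 12*₁F₁(10; 16; t)/65
M′′′′(t) = 3*₁F₁(11; 17; t)/26

E[X^4] = M′′′′(0) = 3/26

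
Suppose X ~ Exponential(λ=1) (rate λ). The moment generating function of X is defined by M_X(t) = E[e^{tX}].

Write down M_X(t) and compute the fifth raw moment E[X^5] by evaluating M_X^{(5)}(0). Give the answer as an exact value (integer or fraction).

M_X(t) = 1/(1 - t)
M^(5)(t) = 120/(t^6 - 6*t^5 + 15*t^4 - 20*t^3 + 15*t^2 - 6*t + 1)

E[X^5] = M^(5)(0) = 120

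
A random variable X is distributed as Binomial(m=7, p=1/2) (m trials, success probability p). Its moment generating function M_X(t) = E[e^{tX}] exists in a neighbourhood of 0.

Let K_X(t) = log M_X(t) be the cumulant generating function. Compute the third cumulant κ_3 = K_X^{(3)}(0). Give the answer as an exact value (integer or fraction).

κ_3 = K^(3)(0) = 0

M_X(t) = (e^(t)/2 + 1/2)^7
K_X(t) = log M_X(t) = 7*log(e^(t)/2 + 1/2)
K^(3)(t) = (-7*e^(2*t) + 7*e^(t))/(e^(3*t) + 3*e^(2*t) + 3*e^(t) + 1)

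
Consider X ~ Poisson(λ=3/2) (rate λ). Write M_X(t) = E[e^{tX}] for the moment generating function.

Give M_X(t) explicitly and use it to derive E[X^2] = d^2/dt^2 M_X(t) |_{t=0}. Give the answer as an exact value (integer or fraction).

M_X(t) = e^(3*e^(t)/2 - 3/2)
M′(t) = 3*e^(-3/2)*e^(t)*e^(3*e^(t)/2)/2
M′′(t) = (9*e^(2*t)*e^(3*e^(t)/2) + 6*e^(t)*e^(3*e^(t)/2))*e^(-3/2)/4

E[X^2] = M′′(0) = 15/4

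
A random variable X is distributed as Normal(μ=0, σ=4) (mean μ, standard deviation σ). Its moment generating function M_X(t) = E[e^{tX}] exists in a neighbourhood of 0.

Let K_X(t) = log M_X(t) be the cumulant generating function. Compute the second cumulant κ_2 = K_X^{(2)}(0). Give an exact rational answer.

κ_2 = D^2[K](0) = 16

M_X(t) = e^(8*t^2)
K_X(t) = log M_X(t) = 8*t^2
D^2[K](t) = 16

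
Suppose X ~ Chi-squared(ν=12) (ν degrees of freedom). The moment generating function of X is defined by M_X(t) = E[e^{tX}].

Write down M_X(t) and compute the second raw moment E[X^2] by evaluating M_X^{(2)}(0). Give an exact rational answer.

E[X^2] = D^2[M](0) = 168

M_X(t) = (1 - 2*t)^(-6)
D^2[M](t) = 168/(256*t^8 - 1024*t^7 + 1792*t^6 - 1792*t^5 + 1120*t^4 - 448*t^3 + 112*t^2 - 16*t + 1)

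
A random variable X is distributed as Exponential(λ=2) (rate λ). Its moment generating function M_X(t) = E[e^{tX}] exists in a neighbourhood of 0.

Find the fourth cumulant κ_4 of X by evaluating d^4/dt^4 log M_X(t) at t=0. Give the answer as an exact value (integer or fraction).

M_X(t) = 2/(2 - t)
K_X(t) = log M_X(t) = -log(2 - t) + log(2)
dK/dt = -1/(t - 2)
d^2K/dt^2 = 1/(t^2 - 4*t + 4)
d^3K/dt^3 = -2/(t^3 - 6*t^2 + 12*t - 8)
d^4K/dt^4 = 6/(t^4 - 8*t^3 + 24*t^2 - 32*t + 16)

κ_4 = d^4K/dt^4 |_{t=0} = 3/8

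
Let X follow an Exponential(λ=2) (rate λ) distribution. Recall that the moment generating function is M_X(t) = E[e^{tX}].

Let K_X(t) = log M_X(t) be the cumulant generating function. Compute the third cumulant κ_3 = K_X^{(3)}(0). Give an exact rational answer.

κ_3 = d^3K/dt^3 |_{t=0} = 1/4

M_X(t) = 2/(2 - t)
K_X(t) = log M_X(t) = -log(2 - t) + log(2)
dK/dt = -1/(t - 2)
d^2K/dt^2 = 1/(t^2 - 4*t + 4)
d^3K/dt^3 = -2/(t^3 - 6*t^2 + 12*t - 8)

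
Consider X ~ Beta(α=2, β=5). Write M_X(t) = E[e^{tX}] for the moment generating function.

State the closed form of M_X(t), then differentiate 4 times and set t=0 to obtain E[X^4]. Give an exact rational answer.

E[X^4] = M′′′′(0) = 1/42

M_X(t) = ₁F₁(2; 7; t)
M′(t) = 2*₁F₁(3; 8; t)/7
M′′(t) = 3*₁F₁(4; 9; t)/28
M′′′(t) = ₁F₁(5; 10; t)/21
M′′′′(t) = ₁F₁(6; 11; t)/42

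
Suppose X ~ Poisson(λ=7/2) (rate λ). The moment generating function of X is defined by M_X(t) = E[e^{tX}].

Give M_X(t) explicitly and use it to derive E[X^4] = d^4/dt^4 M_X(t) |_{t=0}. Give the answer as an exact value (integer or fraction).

M_X(t) = e^(7*e^(t)/2 - 7/2)
M′(t) = 7*e^(-7/2)*e^(t)*e^(7*e^(t)/2)/2
M′′(t) = (49*e^(2*t)*e^(7*e^(t)/2) + 14*e^(t)*e^(7*e^(t)/2))*e^(-7/2)/4
M′′′(t) = (343*e^(3*t)*e^(7*e^(t)/2) + 294*e^(2*t)*e^(7*e^(t)/2) + 28*e^(t)*e^(7*e^(t)/2))*e^(-7/2)/8
M′′′′(t) = (2401*e^(4*t)*e^(7*e^(t)/2) + 4116*e^(3*t)*e^(7*e^(t)/2) + 1372*e^(2*t)*e^(7*e^(t)/2) + 56*e^(t)*e^(7*e^(t)/2))*e^(-7/2)/16

E[X^4] = M′′′′(0) = 7945/16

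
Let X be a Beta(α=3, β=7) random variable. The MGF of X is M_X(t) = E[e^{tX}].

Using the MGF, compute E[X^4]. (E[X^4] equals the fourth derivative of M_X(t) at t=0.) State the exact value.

E[X^4] = M^(4)(0) = 3/143

M_X(t) = ₁F₁(3; 10; t)
M^(4)(t) = 3*₁F₁(7; 14; t)/143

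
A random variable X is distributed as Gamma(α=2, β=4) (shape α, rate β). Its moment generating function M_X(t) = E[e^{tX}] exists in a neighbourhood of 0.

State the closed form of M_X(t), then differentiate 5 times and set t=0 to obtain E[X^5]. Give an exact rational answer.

M_X(t) = 16/(4 - t)^2
D^5[M](t) = -11520/(t^7 - 28*t^6 + 336*t^5 - 2240*t^4 + 8960*t^3 - 21504*t^2 + 28672*t - 16384)

E[X^5] = D^5[M](0) = 45/64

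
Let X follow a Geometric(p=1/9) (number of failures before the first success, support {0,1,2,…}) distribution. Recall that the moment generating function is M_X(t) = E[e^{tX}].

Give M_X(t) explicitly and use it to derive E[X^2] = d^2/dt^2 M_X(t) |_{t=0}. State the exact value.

M_X(t) = 1/(9*(1 - 8*e^(t)/9))
dM/dt = 8*e^(t)/(64*e^(2*t) - 144*e^(t) + 81)
d^2M/dt^2 = (-64*e^(2*t) - 72*e^(t))/(512*e^(3*t) - 1728*e^(2*t) + 1944*e^(t) - 729)

E[X^2] = d^2M/dt^2 |_{t=0} = 136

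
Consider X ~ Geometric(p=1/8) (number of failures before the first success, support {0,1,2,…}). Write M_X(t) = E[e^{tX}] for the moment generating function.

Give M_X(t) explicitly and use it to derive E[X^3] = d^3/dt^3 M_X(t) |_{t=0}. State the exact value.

M_X(t) = 1/(8*(1 - 7*e^(t)/8))
dM/dt = 7*e^(t)/(49*e^(2*t) - 112*e^(t) + 64)
d^2M/dt^2 = (-49*e^(2*t) - 56*e^(t))/(343*e^(3*t) - 1176*e^(2*t) + 1344*e^(t) - 512)
d^3M/dt^3 = (343*e^(3*t) + 1568*e^(2*t) + 448*e^(t))/(2401*e^(4*t) - 10976*e^(3*t) + 18816*e^(2*t) - 14336*e^(t) + 4096)

E[X^3] = d^3M/dt^3 |_{t=0} = 2359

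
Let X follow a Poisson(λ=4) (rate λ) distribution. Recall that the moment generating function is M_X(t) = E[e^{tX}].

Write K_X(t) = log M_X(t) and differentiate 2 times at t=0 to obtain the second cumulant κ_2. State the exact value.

M_X(t) = e^(4*e^(t) - 4)
K_X(t) = log M_X(t) = 4*e^(t) - 4
dK/dt = 4*e^(t)
d^2K/dt^2 = 4*e^(t)

κ_2 = d^2K/dt^2 |_{t=0} = 4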